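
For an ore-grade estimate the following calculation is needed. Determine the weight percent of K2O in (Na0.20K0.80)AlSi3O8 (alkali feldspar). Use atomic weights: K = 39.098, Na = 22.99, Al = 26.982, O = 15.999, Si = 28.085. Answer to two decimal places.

M((Na0.20K0.80)AlSi3O8) = 275.105 g/mol; M(K2O) = 94.195 g/mol.
Moles K2O per formula unit = 0.80 K ÷ 2 = 0.4000.
K2O fraction = (0.4000 × 94.195) / 275.105 = 37.678/275.105 = 0.1370.

13.70 wt%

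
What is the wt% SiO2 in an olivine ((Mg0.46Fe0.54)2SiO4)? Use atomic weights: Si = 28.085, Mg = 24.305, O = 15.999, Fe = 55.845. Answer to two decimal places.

34.38 wt%

Formula mass = 174.754 g/mol.
1 Si → 1.0000 mol SiO2 per formula unit; M(SiO2) = 60.083, so SiO2 mass = 60.083 g.
60.083/174.754 × 100 = 34.38 wt%.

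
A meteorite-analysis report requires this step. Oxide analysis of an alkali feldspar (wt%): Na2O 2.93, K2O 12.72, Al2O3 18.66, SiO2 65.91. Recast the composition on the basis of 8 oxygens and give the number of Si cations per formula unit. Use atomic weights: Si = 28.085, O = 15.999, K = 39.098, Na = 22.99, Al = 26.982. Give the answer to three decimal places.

3.000 Si apfu

Na2O: 2.93/61.979 = 0.04727 mol → 0.09454 mol Na, 0.04727 mol O.
K2O: 12.72/94.195 = 0.13504 mol → 0.27008 mol K, 0.13504 mol O.
Al2O3: 18.66/101.961 = 0.18301 mol → 0.36602 mol Al, 0.54903 mol O.
SiO2: 65.91/60.083 = 1.09698 mol → 1.09698 mol Si, 2.19396 mol O.
Total oxygen = 2.92530 mol. Normalization factor = 8/2.92530 = 2.73476.
Si per 8 O = 1.09698 × 2.73476 = 3.000.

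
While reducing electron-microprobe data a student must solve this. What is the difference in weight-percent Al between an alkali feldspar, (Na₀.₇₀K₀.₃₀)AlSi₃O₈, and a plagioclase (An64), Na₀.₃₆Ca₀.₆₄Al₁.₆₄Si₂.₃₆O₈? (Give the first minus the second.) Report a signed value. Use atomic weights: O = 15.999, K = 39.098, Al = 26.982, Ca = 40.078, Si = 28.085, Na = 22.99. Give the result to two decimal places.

-6.14 percentage points

M((Na₀.₇₀K₀.₃₀)AlSi₃O₈) = 267.051 g/mol, so wt% Al = 26.982/267.051 × 100 = 10.10%.
M(Na₀.₃₆Ca₀.₆₄Al₁.₆₄Si₂.₃₆O₈) = 272.449 g/mol, so wt% Al = 44.250/272.449 × 100 = 16.24%.
10.10 − 16.24 = -6.14 pp.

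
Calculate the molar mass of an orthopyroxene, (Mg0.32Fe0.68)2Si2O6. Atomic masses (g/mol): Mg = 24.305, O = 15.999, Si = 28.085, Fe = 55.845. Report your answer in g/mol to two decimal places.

Mg: 0.64 × 24.305 = 15.5552
Fe: 1.36 × 55.845 = 75.9492
Si: 2 × 28.085 = 56.1700
O: 6 × 15.999 = 95.9940
Summing the contributions gives the formula mass.

243.67 g/mol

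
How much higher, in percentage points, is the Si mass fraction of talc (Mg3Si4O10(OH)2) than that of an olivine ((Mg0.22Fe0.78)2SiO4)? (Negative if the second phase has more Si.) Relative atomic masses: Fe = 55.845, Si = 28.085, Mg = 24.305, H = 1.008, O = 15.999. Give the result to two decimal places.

M(Mg3Si4O10(OH)2) = 379.259 g/mol, so wt% Si = 112.340/379.259 × 100 = 29.62%.
M((Mg0.22Fe0.78)2SiO4) = 189.893 g/mol, so wt% Si = 28.085/189.893 × 100 = 14.79%.
29.62 − 14.79 = 14.83 pp.

14.83 percentage points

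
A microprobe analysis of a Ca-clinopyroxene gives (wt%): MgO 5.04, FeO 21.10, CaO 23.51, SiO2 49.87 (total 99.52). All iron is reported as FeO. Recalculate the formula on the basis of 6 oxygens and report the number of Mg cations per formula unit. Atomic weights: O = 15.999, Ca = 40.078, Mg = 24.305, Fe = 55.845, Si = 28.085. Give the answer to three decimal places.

MgO: 5.04/40.304 = 0.12505 mol → 0.12505 mol Mg, 0.12505 mol O.
FeO: 21.10/71.844 = 0.29369 mol → 0.29369 mol Fe, 0.29369 mol O.
CaO: 23.51/56.077 = 0.41924 mol → 0.41924 mol Ca, 0.41924 mol O.
SiO2: 49.87/60.083 = 0.83002 mol → 0.83002 mol Si, 1.66004 mol O.
Total oxygen = 2.49802 mol. Normalization factor = 6/2.49802 = 2.40190.
Mg per 6 O = 0.12505 × 2.40190 = 0.300.

0.300 Mg apfu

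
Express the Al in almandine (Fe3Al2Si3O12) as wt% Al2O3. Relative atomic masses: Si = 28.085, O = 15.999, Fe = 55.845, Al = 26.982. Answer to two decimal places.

Molar mass of Fe3Al2Si3O12 = 3*55.845 + 2*26.982 + 3*28.085 + 12*15.999 = 497.742 g/mol.
Each formula unit contains 2 Al, equivalent to 2/2 = 1.0000 mol Al2O3.
M(Al2O3) = 2×26.982 + 3×15.999 = 101.961 g/mol.
Mass of Al2O3 per formula unit = 1.0000 × 101.961 = 101.961 g.
Al2O3 wt% = 101.961 / 497.742 × 100 = 20.48%.

20.48 wt%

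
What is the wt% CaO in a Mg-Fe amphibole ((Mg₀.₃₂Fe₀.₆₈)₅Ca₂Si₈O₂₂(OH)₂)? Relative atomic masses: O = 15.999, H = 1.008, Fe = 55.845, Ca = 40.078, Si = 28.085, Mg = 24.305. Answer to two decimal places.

M((Mg₀.₃₂Fe₀.₆₈)₅Ca₂Si₈O₂₂(OH)₂) = 919.589 g/mol; M(CaO) = 56.077 g/mol.
Moles CaO per formula unit = 2 Ca ÷ 1 = 2.0000.
CaO fraction = (2.0000 × 56.077) / 919.589 = 112.154/919.589 = 0.1220.

12.20 wt%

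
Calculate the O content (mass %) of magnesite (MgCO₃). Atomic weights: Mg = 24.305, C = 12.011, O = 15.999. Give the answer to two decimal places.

56.93 mass %

Molar mass of MgCO₃: 1×24.305 + 1×12.011 + 3×15.999 = 84.313 g/mol.
Mass of O per formula unit: 3 × 15.999 = 47.997 g.
Weight fraction O = 47.997 / 84.313 = 0.5693.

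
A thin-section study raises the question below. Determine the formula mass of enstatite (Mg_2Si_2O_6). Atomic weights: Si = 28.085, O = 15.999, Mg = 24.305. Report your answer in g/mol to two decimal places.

200.77 g/mol

The formula mass is the sum 2*24.305 + 2*28.085 + 6*15.999.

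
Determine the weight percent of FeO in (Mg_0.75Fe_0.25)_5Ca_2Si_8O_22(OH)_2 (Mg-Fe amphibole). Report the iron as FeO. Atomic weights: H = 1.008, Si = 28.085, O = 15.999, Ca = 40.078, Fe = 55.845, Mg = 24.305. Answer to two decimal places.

Molar mass of (Mg_0.75Fe_0.25)_5Ca_2Si_8O_22(OH)_2 = 3.75×24.305 + 1.25×55.845 + 2×40.078 + 8×28.085 + 24×15.999 + 2×1.008 = 851.778 g/mol.
Each formula unit contains 1.25 Fe, equivalent to 1.25/1 = 1.2500 mol FeO.
M(FeO) = 1×55.845 + 1×15.999 = 71.844 g/mol.
Mass of FeO per formula unit = 1.2500 × 71.844 = 89.805 g.
FeO wt% = 89.805 / 851.778 × 100 = 10.54%.

10.54 wt%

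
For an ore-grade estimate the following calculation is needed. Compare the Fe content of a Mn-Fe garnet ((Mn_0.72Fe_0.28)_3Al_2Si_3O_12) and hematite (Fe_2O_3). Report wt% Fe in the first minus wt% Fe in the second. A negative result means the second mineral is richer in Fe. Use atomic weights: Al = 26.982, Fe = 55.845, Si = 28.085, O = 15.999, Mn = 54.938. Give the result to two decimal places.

-60.48 percentage points

First mineral: 46.910 g Fe in 495.783 g formula = 9.46 wt% Fe.
Second mineral: 111.690 g Fe in 159.687 g formula = 69.94 wt% Fe.
9.46% − 69.94% gives a difference of -60.48 percentage points.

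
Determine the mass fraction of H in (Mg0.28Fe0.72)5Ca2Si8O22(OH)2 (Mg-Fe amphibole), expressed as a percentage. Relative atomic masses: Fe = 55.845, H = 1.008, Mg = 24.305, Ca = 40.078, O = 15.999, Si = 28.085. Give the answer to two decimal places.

0.22 wt%

Formula mass = 1.40×24.305 + 3.60×55.845 + 2×40.078 + 8×28.085 + 24×15.999 + 2×1.008 = 925.897 g/mol, of which 2.016 g is H.
So H makes up 2.016/925.897 = 0.0022 of the mass, i.e. 0.22%.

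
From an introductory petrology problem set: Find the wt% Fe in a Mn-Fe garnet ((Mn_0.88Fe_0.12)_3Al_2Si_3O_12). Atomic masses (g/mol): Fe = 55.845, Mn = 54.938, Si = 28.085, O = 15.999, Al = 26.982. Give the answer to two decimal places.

Formula mass = 2.64×54.938 + 0.36×55.845 + 2×26.982 + 3×28.085 + 12×15.999 = 495.348 g/mol, of which 20.104 g is Fe.
So Fe makes up 20.104/495.348 = 0.0406 of the mass, i.e. 4.06%.

4.06 wt%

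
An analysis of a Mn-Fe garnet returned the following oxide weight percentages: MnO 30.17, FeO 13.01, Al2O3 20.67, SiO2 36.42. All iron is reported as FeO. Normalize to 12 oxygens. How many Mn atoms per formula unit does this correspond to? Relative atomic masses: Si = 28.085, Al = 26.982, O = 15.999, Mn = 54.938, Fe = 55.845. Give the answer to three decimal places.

MnO: 30.17/70.937 = 0.42531 mol → 0.42531 mol Mn, 0.42531 mol O.
FeO: 13.01/71.844 = 0.18109 mol → 0.18109 mol Fe, 0.18109 mol O.
Al2O3: 20.67/101.961 = 0.20272 mol → 0.40544 mol Al, 0.60816 mol O.
SiO2: 36.42/60.083 = 0.60616 mol → 0.60616 mol Si, 1.21232 mol O.
Total oxygen = 2.42688 mol. Normalization factor = 12/2.42688 = 4.94462.
Mn per 12 O = 0.42531 × 4.94462 = 2.103.

2.103 Mn apfu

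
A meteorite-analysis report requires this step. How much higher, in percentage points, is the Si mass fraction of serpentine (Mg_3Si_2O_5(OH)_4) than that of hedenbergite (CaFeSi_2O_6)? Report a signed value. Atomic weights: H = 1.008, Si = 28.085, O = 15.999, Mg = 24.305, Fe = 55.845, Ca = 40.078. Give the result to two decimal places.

First mineral: 56.170 g Si in 277.108 g formula = 20.27 wt% Si.
Second mineral: 56.170 g Si in 248.087 g formula = 22.64 wt% Si.
20.27% − 22.64% gives a difference of -2.37 percentage points.

-2.37 percentage points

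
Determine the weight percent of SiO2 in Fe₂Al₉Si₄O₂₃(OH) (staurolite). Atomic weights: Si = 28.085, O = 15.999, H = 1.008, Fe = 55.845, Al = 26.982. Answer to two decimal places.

28.21 wt%

Molar mass of Fe₂Al₉Si₄O₂₃(OH) = 2·55.845 + 9·26.982 + 4·28.085 + 24·15.999 + 1·1.008 = 851.852 g/mol.
Each formula unit contains 4 Si, equivalent to 4/1 = 4.0000 mol SiO2.
M(SiO2) = 1×28.085 + 2×15.999 = 60.083 g/mol.
Mass of SiO2 per formula unit = 4.0000 × 60.083 = 240.332 g.
SiO2 wt% = 240.332 / 851.852 × 100 = 28.21%.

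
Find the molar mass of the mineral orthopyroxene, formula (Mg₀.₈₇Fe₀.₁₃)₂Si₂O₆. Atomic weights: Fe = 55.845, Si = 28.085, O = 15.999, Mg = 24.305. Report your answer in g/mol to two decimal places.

Mg: 1.74 × 24.305 = 42.2907
Fe: 0.26 × 55.845 = 14.5197
Si: 2 × 28.085 = 56.1700
O: 6 × 15.999 = 95.9940
Summing the contributions gives the formula mass.

208.97 g/mol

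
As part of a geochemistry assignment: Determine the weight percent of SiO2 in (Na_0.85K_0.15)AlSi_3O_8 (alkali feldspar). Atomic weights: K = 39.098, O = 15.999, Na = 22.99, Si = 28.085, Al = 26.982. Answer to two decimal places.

Molar mass of (Na_0.85K_0.15)AlSi_3O_8 = 0.85*22.99 + 0.15*39.098 + 1*26.982 + 3*28.085 + 8*15.999 = 264.635 g/mol.
Each formula unit contains 3 Si, equivalent to 3/1 = 3.0000 mol SiO2.
M(SiO2) = 1×28.085 + 2×15.999 = 60.083 g/mol.
Mass of SiO2 per formula unit = 3.0000 × 60.083 = 180.249 g.
SiO2 wt% = 180.249 / 264.635 × 100 = 68.11%.

68.11 wt%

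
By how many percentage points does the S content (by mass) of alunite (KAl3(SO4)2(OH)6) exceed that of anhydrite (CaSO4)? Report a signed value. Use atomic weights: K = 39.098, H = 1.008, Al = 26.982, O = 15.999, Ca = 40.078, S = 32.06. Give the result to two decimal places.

M(KAl3(SO4)2(OH)6) = 414.198 g/mol, so wt% S = 64.120/414.198 × 100 = 15.48%.
M(CaSO4) = 136.134 g/mol, so wt% S = 32.060/136.134 × 100 = 23.55%.
15.48 − 23.55 = -8.07 pp.

-8.07 percentage points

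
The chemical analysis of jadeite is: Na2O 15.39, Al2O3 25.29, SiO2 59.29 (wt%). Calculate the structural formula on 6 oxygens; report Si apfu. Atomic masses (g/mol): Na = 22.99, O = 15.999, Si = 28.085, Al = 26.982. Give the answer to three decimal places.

1.996 Si apfu

Na2O: 15.39/61.979 = 0.24831 mol → 0.49662 mol Na, 0.24831 mol O.
Al2O3: 25.29/101.961 = 0.24804 mol → 0.49608 mol Al, 0.74412 mol O.
SiO2: 59.29/60.083 = 0.98680 mol → 0.98680 mol Si, 1.97360 mol O.
Total oxygen = 2.96603 mol. Normalization factor = 6/2.96603 = 2.02291.
Si per 6 O = 0.98680 × 2.02291 = 1.996.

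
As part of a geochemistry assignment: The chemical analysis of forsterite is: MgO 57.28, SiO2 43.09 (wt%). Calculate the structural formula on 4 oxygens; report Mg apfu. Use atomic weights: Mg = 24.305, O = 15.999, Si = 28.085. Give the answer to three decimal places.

1.991 Mg apfu

57.28 wt% MgO ÷ 40.304 g/mol = 1.42120 mol, giving 1.42120 Mg and 1.42120 O.
43.09 wt% SiO2 ÷ 60.083 g/mol = 0.71717 mol, giving 0.71717 Si and 1.43434 O.
Oxygen sums to 2.85554; scaling by 4/2.85554 = 1.40079 puts the formula on 4 O.
Mg: 1.42120 × 1.40079 = 1.991 atoms per formula unit.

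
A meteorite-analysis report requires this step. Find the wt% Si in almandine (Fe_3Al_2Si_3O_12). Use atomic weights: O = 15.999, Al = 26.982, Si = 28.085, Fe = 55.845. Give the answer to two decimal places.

Formula mass = 3×55.845 + 2×26.982 + 3×28.085 + 12×15.999 = 497.742 g/mol, of which 84.255 g is Si.
So Si makes up 84.255/497.742 = 0.1693 of the mass, i.e. 16.93%.

16.93 wt%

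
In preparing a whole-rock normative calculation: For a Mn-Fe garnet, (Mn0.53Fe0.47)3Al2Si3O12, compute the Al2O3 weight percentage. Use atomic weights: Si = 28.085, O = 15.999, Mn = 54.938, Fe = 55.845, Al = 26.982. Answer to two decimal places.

M((Mn0.53Fe0.47)3Al2Si3O12) = 496.300 g/mol; M(Al2O3) = 101.961 g/mol.
Moles Al2O3 per formula unit = 2 Al ÷ 2 = 1.0000.
Al2O3 fraction = (1.0000 × 101.961) / 496.300 = 101.961/496.300 = 0.2054.

20.54 wt%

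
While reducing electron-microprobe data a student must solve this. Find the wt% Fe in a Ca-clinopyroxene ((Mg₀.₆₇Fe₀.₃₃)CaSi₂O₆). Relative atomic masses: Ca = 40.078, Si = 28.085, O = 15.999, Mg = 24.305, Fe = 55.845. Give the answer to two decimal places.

8.12 weight percent

M((Mg₀.₆₇Fe₀.₃₃)CaSi₂O₆) = 226.955 g/mol.
Fe contributes 0.33 × 55.845 = 18.429 g per mole.
18.429/226.955 = 0.0812 → 8.12%.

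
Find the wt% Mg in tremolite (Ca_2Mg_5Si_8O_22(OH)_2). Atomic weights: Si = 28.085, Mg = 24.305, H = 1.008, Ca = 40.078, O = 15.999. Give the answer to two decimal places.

M(Ca_2Mg_5Si_8O_22(OH)_2) = 812.353 g/mol.
Mg contributes 5 × 24.305 = 121.525 g per mole.
121.525/812.353 = 0.1496 → 14.96%.

14.96 mass %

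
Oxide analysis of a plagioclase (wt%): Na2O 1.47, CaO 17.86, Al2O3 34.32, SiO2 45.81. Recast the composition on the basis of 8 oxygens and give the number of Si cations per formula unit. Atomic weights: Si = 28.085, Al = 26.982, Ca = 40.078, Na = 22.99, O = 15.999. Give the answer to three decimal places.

Na2O (M=61.979): mol = 0.02372; Na = 0.04744, O = 0.02372.
CaO (M=56.077): mol = 0.31849; Ca = 0.31849, O = 0.31849.
Al2O3 (M=101.961): mol = 0.33660; Al = 0.67320, O = 1.00980.
SiO2 (M=60.083): mol = 0.76245; Si = 0.76245, O = 1.52490.
ΣO = 2.87691; factor = 8/ΣO = 2.78076.
Si apfu = 0.76245 × 2.78076 = 2.120.

2.120 Si apfu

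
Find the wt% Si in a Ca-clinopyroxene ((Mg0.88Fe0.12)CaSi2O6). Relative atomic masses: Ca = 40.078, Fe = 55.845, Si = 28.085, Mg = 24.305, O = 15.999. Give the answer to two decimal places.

25.49 wt%

Molar mass of (Mg0.88Fe0.12)CaSi2O6: 0.88·24.305 + 0.12·55.845 + 1·40.078 + 2·28.085 + 6·15.999 = 220.332 g/mol.
Mass of Si per formula unit: 2 × 28.085 = 56.170 g.
Weight fraction Si = 56.170 / 220.332 = 0.2549.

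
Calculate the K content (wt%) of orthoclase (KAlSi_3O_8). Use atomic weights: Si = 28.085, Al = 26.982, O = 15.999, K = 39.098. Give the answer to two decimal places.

Molar mass of KAlSi_3O_8: 1·39.098 + 1·26.982 + 3·28.085 + 8·15.999 = 278.327 g/mol.
Mass of K per formula unit: 1 × 39.098 = 39.098 g.
Weight fraction K = 39.098 / 278.327 = 0.1405.

14.05 wt%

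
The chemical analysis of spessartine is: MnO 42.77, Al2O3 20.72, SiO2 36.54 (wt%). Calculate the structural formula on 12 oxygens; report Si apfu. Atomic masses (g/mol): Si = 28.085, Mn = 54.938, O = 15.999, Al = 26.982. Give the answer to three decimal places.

3.005 Si apfu

42.77 wt% MnO ÷ 70.937 g/mol = 0.60293 mol, giving 0.60293 Mn and 0.60293 O.
20.72 wt% Al2O3 ÷ 101.961 g/mol = 0.20321 mol, giving 0.40642 Al and 0.60963 O.
36.54 wt% SiO2 ÷ 60.083 g/mol = 0.60816 mol, giving 0.60816 Si and 1.21632 O.
Oxygen sums to 2.42888; scaling by 12/2.42888 = 4.94055 puts the formula on 12 O.
Si: 0.60816 × 4.94055 = 3.005 atoms per formula unit.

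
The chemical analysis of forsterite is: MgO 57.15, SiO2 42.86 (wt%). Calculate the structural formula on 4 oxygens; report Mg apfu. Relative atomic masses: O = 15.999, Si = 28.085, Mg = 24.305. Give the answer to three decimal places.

57.15 wt% MgO ÷ 40.304 g/mol = 1.41797 mol, giving 1.41797 Mg and 1.41797 O.
42.86 wt% SiO2 ÷ 60.083 g/mol = 0.71335 mol, giving 0.71335 Si and 1.42670 O.
Oxygen sums to 2.84467; scaling by 4/2.84467 = 1.40614 puts the formula on 4 O.
Mg: 1.41797 × 1.40614 = 1.994 atoms per formula unit.

1.994 Mg apfu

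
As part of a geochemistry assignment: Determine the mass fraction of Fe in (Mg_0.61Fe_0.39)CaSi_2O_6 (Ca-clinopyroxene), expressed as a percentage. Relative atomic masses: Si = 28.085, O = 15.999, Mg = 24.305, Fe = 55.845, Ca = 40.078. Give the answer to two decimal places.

9.52 mass %

Formula mass = 0.61*24.305 + 0.39*55.845 + 1*40.078 + 2*28.085 + 6*15.999 = 228.848 g/mol, of which 21.780 g is Fe.
So Fe makes up 21.780/228.848 = 0.0952 of the mass, i.e. 9.52%.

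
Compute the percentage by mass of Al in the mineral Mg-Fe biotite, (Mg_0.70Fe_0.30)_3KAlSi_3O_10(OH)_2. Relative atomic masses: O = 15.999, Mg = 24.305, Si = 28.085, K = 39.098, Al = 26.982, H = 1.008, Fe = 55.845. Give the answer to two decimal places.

6.05 mass %

Formula mass = 2.10*24.305 + 0.90*55.845 + 1*39.098 + 1*26.982 + 3*28.085 + 12*15.999 + 2*1.008 = 445.640 g/mol, of which 26.982 g is Al.
So Al makes up 26.982/445.640 = 0.0605 of the mass, i.e. 6.05%.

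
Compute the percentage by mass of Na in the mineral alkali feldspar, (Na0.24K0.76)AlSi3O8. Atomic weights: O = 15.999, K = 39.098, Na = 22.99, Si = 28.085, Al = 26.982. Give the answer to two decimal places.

M((Na0.24K0.76)AlSi3O8) = 274.461 g/mol.
Na contributes 0.24 × 22.99 = 5.518 g per mole.
5.518/274.461 = 0.0201 → 2.01%.

2.01 wt%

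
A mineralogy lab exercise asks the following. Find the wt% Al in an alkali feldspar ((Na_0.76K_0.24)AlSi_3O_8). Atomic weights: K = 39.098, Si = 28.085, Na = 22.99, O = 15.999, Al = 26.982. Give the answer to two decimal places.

10.14 wt%

Molar mass of (Na_0.76K_0.24)AlSi_3O_8: 0.76×22.99 + 0.24×39.098 + 1×26.982 + 3×28.085 + 8×15.999 = 266.085 g/mol.
Mass of Al per formula unit: 1 × 26.982 = 26.982 g.
Weight fraction Al = 26.982 / 266.085 = 0.1014.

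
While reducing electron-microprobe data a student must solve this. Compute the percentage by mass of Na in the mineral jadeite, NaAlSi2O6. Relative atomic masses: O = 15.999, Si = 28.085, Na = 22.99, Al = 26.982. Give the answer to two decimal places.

11.37 mass %

Formula mass = 1·22.99 + 1·26.982 + 2·28.085 + 6·15.999 = 202.136 g/mol, of which 22.990 g is Na.
So Na makes up 22.990/202.136 = 0.1137 of the mass, i.e. 11.37%.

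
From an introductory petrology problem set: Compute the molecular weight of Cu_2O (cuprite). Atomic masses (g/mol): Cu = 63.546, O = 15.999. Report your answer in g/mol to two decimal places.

Cu: 2 × 63.546 = 127.0920
O: 1 × 15.999 = 15.9990
Summing the contributions gives the formula mass.

143.09 g/mol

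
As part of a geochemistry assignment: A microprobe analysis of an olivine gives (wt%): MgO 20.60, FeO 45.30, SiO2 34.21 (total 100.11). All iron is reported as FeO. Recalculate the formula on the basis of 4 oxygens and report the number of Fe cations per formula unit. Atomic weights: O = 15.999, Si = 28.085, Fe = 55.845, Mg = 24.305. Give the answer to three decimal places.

1.106 Fe apfu

20.60 wt% MgO ÷ 40.304 g/mol = 0.51112 mol, giving 0.51112 Mg and 0.51112 O.
45.30 wt% FeO ÷ 71.844 g/mol = 0.63053 mol, giving 0.63053 Fe and 0.63053 O.
34.21 wt% SiO2 ÷ 60.083 g/mol = 0.56938 mol, giving 0.56938 Si and 1.13876 O.
Oxygen sums to 2.28041; scaling by 4/2.28041 = 1.75407 puts the formula on 4 O.
Fe: 0.63053 × 1.75407 = 1.106 atoms per formula unit.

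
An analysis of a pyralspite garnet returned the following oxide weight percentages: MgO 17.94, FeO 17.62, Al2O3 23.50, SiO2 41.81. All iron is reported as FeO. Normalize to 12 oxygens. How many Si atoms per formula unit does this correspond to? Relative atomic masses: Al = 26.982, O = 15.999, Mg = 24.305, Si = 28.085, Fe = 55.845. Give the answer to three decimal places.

3.011 Si apfu

MgO (M=40.304): mol = 0.44512; Mg = 0.44512, O = 0.44512.
FeO (M=71.844): mol = 0.24525; Fe = 0.24525, O = 0.24525.
Al2O3 (M=101.961): mol = 0.23048; Al = 0.46096, O = 0.69144.
SiO2 (M=60.083): mol = 0.69587; Si = 0.69587, O = 1.39174.
ΣO = 2.77355; factor = 12/ΣO = 4.32659.
Si apfu = 0.69587 × 4.32659 = 3.011.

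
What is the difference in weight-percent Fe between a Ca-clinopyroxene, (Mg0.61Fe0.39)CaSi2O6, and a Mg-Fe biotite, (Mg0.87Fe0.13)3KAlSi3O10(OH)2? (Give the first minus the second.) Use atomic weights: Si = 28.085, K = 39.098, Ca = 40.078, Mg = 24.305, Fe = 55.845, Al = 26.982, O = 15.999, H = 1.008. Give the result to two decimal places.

Fe in (Mg0.61Fe0.39)CaSi2O6: molar mass 228.848 g/mol; 0.39×55.845 = 21.780 g → 9.52 wt%.
Fe in (Mg0.87Fe0.13)3KAlSi3O10(OH)2: molar mass 429.555 g/mol; 0.39×55.845 = 21.780 g → 5.07 wt%.
Difference = 9.52 − 5.07 = 4.45 percentage points.

4.45 percentage points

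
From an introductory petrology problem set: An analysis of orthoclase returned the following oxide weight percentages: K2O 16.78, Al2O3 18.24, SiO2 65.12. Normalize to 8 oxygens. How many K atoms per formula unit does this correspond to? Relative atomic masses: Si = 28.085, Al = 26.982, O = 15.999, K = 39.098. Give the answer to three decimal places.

0.989 K apfu

K2O (M=94.195): mol = 0.17814; K = 0.35628, O = 0.17814.
Al2O3 (M=101.961): mol = 0.17889; Al = 0.35778, O = 0.53667.
SiO2 (M=60.083): mol = 1.08383; Si = 1.08383, O = 2.16766.
ΣO = 2.88247; factor = 8/ΣO = 2.77540.
K apfu = 0.35628 × 2.77540 = 0.989.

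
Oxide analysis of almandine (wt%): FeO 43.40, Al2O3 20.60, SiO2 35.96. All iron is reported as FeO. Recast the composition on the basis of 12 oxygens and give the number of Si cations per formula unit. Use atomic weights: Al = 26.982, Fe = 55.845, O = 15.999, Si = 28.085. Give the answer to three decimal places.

FeO (M=71.844): mol = 0.60409; Fe = 0.60409, O = 0.60409.
Al2O3 (M=101.961): mol = 0.20204; Al = 0.40408, O = 0.60612.
SiO2 (M=60.083): mol = 0.59851; Si = 0.59851, O = 1.19702.
ΣO = 2.40723; factor = 12/ΣO = 4.98498.
Si apfu = 0.59851 × 4.98498 = 2.984.

2.984 Si apfu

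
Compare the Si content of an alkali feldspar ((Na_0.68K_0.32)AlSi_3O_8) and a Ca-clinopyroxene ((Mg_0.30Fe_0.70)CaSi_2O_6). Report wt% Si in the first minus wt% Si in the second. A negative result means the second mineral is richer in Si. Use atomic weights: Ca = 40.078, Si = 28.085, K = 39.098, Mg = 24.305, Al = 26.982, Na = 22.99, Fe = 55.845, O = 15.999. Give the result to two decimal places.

M((Na_0.68K_0.32)AlSi_3O_8) = 267.374 g/mol, so wt% Si = 84.255/267.374 × 100 = 31.51%.
M((Mg_0.30Fe_0.70)CaSi_2O_6) = 238.625 g/mol, so wt% Si = 56.170/238.625 × 100 = 23.54%.
31.51 − 23.54 = 7.97 pp.

7.97 percentage points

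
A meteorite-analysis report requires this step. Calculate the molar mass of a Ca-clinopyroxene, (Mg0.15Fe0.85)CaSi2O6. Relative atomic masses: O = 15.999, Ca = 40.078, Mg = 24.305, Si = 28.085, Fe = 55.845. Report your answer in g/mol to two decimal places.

243.36 g/mol

M = 0.15(24.305) + 0.85(55.845) + 1(40.078) + 2(28.085) + 6(15.999)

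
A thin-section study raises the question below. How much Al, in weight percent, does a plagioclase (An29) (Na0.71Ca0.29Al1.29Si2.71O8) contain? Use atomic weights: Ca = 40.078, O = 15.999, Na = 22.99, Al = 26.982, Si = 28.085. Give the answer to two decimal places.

13.04 weight percent

Molar mass of Na0.71Ca0.29Al1.29Si2.71O8: 0.71·22.99 + 0.29·40.078 + 1.29·26.982 + 2.71·28.085 + 8·15.999 = 266.855 g/mol.
Mass of Al per formula unit: 1.29 × 26.982 = 34.807 g.
Weight fraction Al = 34.807 / 266.855 = 0.1304.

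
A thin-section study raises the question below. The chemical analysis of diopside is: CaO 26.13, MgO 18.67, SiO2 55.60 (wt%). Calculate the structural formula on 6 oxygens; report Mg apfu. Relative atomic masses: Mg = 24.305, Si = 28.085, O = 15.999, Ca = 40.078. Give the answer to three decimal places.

1.000 Mg apfu

CaO (M=56.077): mol = 0.46597; Ca = 0.46597, O = 0.46597.
MgO (M=40.304): mol = 0.46323; Mg = 0.46323, O = 0.46323.
SiO2 (M=60.083): mol = 0.92539; Si = 0.92539, O = 1.85078.
ΣO = 2.77998; factor = 6/ΣO = 2.15829.
Mg apfu = 0.46323 × 2.15829 = 1.000.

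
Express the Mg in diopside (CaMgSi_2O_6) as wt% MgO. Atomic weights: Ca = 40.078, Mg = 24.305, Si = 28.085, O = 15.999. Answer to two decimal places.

18.61 wt%

Formula mass = 216.547 g/mol.
1 Mg → 1.0000 mol MgO per formula unit; M(MgO) = 40.304, so MgO mass = 40.304 g.
40.304/216.547 × 100 = 18.61 wt%.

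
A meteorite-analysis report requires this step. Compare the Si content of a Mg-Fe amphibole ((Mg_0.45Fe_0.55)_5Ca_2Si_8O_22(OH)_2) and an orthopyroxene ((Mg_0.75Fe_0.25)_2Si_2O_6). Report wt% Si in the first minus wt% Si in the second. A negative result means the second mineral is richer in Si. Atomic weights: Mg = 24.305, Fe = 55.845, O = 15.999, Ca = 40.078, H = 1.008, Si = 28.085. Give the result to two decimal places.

First mineral: 224.680 g Si in 899.088 g formula = 24.99 wt% Si.
Second mineral: 56.170 g Si in 216.544 g formula = 25.94 wt% Si.
24.99% − 25.94% gives a difference of -0.95 percentage points.

-0.95 percentage points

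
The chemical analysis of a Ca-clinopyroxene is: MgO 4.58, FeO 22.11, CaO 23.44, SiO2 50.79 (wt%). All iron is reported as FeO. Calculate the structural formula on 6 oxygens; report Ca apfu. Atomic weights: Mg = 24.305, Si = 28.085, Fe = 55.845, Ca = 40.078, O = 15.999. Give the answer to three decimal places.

0.991 Ca apfu

4.58 wt% MgO ÷ 40.304 g/mol = 0.11364 mol, giving 0.11364 Mg and 0.11364 O.
22.11 wt% FeO ÷ 71.844 g/mol = 0.30775 mol, giving 0.30775 Fe and 0.30775 O.
23.44 wt% CaO ÷ 56.077 g/mol = 0.41800 mol, giving 0.41800 Ca and 0.41800 O.
50.79 wt% SiO2 ÷ 60.083 g/mol = 0.84533 mol, giving 0.84533 Si and 1.69066 O.
Oxygen sums to 2.53005; scaling by 6/2.53005 = 2.37149 puts the formula on 6 O.
Ca: 0.41800 × 2.37149 = 0.991 atoms per formula unit.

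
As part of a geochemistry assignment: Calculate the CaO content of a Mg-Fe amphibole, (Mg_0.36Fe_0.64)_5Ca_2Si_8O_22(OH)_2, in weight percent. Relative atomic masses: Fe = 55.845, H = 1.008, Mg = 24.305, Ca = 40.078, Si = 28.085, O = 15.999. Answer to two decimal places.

M((Mg_0.36Fe_0.64)_5Ca_2Si_8O_22(OH)_2) = 913.281 g/mol; M(CaO) = 56.077 g/mol.
Moles CaO per formula unit = 2 Ca ÷ 1 = 2.0000.
CaO fraction = (2.0000 × 56.077) / 913.281 = 112.154/913.281 = 0.1228.

12.28 wt%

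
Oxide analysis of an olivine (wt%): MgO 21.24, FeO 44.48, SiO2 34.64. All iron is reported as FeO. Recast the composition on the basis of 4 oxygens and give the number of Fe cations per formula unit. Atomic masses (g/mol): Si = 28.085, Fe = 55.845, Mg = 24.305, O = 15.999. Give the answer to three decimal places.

MgO: 21.24/40.304 = 0.52699 mol → 0.52699 mol Mg, 0.52699 mol O.
FeO: 44.48/71.844 = 0.61912 mol → 0.61912 mol Fe, 0.61912 mol O.
SiO2: 34.64/60.083 = 0.57654 mol → 0.57654 mol Si, 1.15308 mol O.
Total oxygen = 2.29919 mol. Normalization factor = 4/2.29919 = 1.73974.
Fe per 4 O = 0.61912 × 1.73974 = 1.077.

1.077 Fe apfu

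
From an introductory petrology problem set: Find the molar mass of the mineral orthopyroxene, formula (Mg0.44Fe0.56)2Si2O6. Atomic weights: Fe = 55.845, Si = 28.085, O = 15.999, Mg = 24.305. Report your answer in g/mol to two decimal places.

The formula mass is the sum 0.88*24.305 + 1.12*55.845 + 2*28.085 + 6*15.999.

236.10 g/mol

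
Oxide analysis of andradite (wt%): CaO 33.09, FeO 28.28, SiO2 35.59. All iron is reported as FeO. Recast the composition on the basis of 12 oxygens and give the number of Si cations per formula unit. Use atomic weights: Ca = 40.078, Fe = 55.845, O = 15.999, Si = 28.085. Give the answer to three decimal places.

3.278 Si apfu

CaO (M=56.077): mol = 0.59008; Ca = 0.59008, O = 0.59008.
FeO (M=71.844): mol = 0.39363; Fe = 0.39363, O = 0.39363.
SiO2 (M=60.083): mol = 0.59235; Si = 0.59235, O = 1.18470.
ΣO = 2.16841; factor = 12/ΣO = 5.53401.
Si apfu = 0.59235 × 5.53401 = 3.278.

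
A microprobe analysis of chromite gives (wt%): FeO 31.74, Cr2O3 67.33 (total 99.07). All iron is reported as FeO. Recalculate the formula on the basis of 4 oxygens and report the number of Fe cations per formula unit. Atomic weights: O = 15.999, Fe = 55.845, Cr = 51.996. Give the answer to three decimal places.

31.74 wt% FeO ÷ 71.844 g/mol = 0.44179 mol, giving 0.44179 Fe and 0.44179 O.
67.33 wt% Cr2O3 ÷ 151.989 g/mol = 0.44299 mol, giving 0.88598 Cr and 1.32897 O.
Oxygen sums to 1.77076; scaling by 4/1.77076 = 2.25892 puts the formula on 4 O.
Fe: 0.44179 × 2.25892 = 0.998 atoms per formula unit.

0.998 Fe apfu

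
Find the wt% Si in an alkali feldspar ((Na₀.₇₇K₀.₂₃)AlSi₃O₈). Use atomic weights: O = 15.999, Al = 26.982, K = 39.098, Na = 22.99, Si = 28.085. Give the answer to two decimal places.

31.68 weight percent

Molar mass of (Na₀.₇₇K₀.₂₃)AlSi₃O₈: 0.77*22.99 + 0.23*39.098 + 1*26.982 + 3*28.085 + 8*15.999 = 265.924 g/mol.
Mass of Si per formula unit: 3 × 28.085 = 84.255 g.
Weight fraction Si = 84.255 / 265.924 = 0.3168.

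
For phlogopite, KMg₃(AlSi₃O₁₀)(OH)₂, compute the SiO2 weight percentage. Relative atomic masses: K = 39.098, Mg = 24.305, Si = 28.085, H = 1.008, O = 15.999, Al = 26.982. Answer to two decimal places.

M(KMg₃(AlSi₃O₁₀)(OH)₂) = 417.254 g/mol; M(SiO2) = 60.083 g/mol.
Moles SiO2 per formula unit = 3 Si ÷ 1 = 3.0000.
SiO2 fraction = (3.0000 × 60.083) / 417.254 = 180.249/417.254 = 0.4320.

43.20 wt%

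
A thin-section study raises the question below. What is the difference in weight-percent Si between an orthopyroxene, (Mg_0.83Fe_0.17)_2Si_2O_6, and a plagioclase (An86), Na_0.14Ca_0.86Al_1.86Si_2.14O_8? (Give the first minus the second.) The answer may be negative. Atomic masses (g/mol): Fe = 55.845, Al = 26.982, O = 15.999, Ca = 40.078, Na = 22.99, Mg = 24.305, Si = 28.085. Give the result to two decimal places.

Si in (Mg_0.83Fe_0.17)_2Si_2O_6: molar mass 211.498 g/mol; 2×28.085 = 56.170 g → 26.56 wt%.
Si in Na_0.14Ca_0.86Al_1.86Si_2.14O_8: molar mass 275.966 g/mol; 2.14×28.085 = 60.102 g → 21.78 wt%.
Difference = 26.56 − 21.78 = 4.78 percentage points.

4.78 percentage points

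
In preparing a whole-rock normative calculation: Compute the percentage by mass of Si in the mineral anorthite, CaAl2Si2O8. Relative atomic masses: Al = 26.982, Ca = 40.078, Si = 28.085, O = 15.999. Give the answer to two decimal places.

20.19 mass %

M(CaAl2Si2O8) = 278.204 g/mol.
Si contributes 2 × 28.085 = 56.170 g per mole.
56.170/278.204 = 0.2019 → 20.19%.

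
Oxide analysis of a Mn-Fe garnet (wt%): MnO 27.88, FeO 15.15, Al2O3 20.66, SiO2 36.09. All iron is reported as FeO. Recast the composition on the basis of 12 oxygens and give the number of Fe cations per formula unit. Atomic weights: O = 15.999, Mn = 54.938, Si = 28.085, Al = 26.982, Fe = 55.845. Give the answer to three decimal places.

1.049 Fe apfu

MnO: 27.88/70.937 = 0.39302 mol → 0.39302 mol Mn, 0.39302 mol O.
FeO: 15.15/71.844 = 0.21087 mol → 0.21087 mol Fe, 0.21087 mol O.
Al2O3: 20.66/101.961 = 0.20263 mol → 0.40526 mol Al, 0.60789 mol O.
SiO2: 36.09/60.083 = 0.60067 mol → 0.60067 mol Si, 1.20134 mol O.
Total oxygen = 2.41312 mol. Normalization factor = 12/2.41312 = 4.97282.
Fe per 12 O = 0.21087 × 4.97282 = 1.049.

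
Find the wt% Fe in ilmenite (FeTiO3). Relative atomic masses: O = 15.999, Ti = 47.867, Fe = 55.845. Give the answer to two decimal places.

36.81 wt%

Formula mass = 1×55.845 + 1×47.867 + 3×15.999 = 151.709 g/mol, of which 55.845 g is Fe.
So Fe makes up 55.845/151.709 = 0.3681 of the mass, i.e. 36.81%.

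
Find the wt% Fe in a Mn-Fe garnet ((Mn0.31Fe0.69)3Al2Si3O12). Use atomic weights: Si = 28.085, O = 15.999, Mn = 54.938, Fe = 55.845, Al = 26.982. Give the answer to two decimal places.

23.26 weight percent

M((Mn0.31Fe0.69)3Al2Si3O12) = 496.898 g/mol.
Fe contributes 2.07 × 55.845 = 115.599 g per mole.
115.599/496.898 = 0.2326 → 23.26%.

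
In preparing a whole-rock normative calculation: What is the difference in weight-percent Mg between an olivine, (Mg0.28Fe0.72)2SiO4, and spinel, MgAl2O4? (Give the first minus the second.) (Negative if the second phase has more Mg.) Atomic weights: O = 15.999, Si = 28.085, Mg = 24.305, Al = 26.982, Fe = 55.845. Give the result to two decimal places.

Mg in (Mg0.28Fe0.72)2SiO4: molar mass 186.109 g/mol; 0.56×24.305 = 13.611 g → 7.31 wt%.
Mg in MgAl2O4: molar mass 142.265 g/mol; 1×24.305 = 24.305 g → 17.08 wt%.
Difference = 7.31 − 17.08 = -9.77 percentage points.

-9.77 percentage points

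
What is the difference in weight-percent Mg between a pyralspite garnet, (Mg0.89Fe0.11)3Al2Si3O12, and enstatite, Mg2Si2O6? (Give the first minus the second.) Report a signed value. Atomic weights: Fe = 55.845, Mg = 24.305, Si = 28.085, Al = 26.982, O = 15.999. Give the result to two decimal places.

-8.52 percentage points

M((Mg0.89Fe0.11)3Al2Si3O12) = 413.530 g/mol, so wt% Mg = 64.894/413.530 × 100 = 15.69%.
M(Mg2Si2O6) = 200.774 g/mol, so wt% Mg = 48.610/200.774 × 100 = 24.21%.
15.69 − 24.21 = -8.52 pp.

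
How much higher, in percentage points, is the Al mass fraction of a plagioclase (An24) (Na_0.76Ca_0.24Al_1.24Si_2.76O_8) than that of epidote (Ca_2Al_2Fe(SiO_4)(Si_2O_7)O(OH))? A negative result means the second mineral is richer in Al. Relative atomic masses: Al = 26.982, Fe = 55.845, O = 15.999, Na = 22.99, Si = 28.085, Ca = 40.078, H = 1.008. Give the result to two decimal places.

1.41 percentage points

Al in Na_0.76Ca_0.24Al_1.24Si_2.76O_8: molar mass 266.055 g/mol; 1.24×26.982 = 33.458 g → 12.58 wt%.
Al in Ca_2Al_2Fe(SiO_4)(Si_2O_7)O(OH): molar mass 483.215 g/mol; 2×26.982 = 53.964 g → 11.17 wt%.
Difference = 12.58 − 11.17 = 1.41 percentage points.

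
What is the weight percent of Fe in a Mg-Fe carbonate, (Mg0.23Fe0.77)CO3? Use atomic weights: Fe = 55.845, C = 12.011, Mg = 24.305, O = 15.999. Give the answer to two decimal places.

Molar mass of (Mg0.23Fe0.77)CO3: 0.23*24.305 + 0.77*55.845 + 1*12.011 + 3*15.999 = 108.599 g/mol.
Mass of Fe per formula unit: 0.77 × 55.845 = 43.001 g.
Weight fraction Fe = 43.001 / 108.599 = 0.3960.

39.60 wt%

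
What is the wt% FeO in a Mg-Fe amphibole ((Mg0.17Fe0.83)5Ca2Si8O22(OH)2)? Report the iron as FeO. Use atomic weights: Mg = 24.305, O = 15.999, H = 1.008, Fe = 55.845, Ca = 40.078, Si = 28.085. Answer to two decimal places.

Formula mass = 943.244 g/mol.
4.15 Fe → 4.1500 mol FeO per formula unit; M(FeO) = 71.844, so FeO mass = 298.153 g.
298.153/943.244 × 100 = 31.61 wt%.

31.61 wt%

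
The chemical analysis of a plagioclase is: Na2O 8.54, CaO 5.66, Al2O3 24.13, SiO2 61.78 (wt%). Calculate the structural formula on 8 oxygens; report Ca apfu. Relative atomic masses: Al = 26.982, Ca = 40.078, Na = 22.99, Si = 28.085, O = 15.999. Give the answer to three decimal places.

0.269 Ca apfu

8.54 wt% Na2O ÷ 61.979 g/mol = 0.13779 mol, giving 0.27558 Na and 0.13779 O.
5.66 wt% CaO ÷ 56.077 g/mol = 0.10093 mol, giving 0.10093 Ca and 0.10093 O.
24.13 wt% Al2O3 ÷ 101.961 g/mol = 0.23666 mol, giving 0.47332 Al and 0.70998 O.
61.78 wt% SiO2 ÷ 60.083 g/mol = 1.02824 mol, giving 1.02824 Si and 2.05648 O.
Oxygen sums to 3.00518; scaling by 8/3.00518 = 2.66207 puts the formula on 8 O.
Ca: 0.10093 × 2.66207 = 0.269 atoms per formula unit.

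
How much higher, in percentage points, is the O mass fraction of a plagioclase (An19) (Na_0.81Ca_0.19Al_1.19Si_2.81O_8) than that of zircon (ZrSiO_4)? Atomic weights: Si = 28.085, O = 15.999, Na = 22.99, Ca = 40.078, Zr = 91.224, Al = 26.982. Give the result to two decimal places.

13.34 percentage points

M(Na_0.81Ca_0.19Al_1.19Si_2.81O_8) = 265.256 g/mol, so wt% O = 127.992/265.256 × 100 = 48.25%.
M(ZrSiO_4) = 183.305 g/mol, so wt% O = 63.996/183.305 × 100 = 34.91%.
48.25 − 34.91 = 13.34 pp.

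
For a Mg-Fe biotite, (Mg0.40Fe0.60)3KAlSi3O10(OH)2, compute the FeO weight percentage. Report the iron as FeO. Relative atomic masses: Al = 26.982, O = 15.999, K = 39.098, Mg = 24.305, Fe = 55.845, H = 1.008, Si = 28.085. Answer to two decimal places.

Formula mass = 474.026 g/mol.
1.80 Fe → 1.8000 mol FeO per formula unit; M(FeO) = 71.844, so FeO mass = 129.319 g.
129.319/474.026 × 100 = 27.28 wt%.

27.28 wt%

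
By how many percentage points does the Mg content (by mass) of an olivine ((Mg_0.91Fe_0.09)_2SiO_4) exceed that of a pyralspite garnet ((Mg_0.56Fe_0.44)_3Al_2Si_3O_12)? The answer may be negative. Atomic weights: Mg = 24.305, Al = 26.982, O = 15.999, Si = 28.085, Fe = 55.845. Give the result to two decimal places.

21.04 percentage points

M((Mg_0.91Fe_0.09)_2SiO_4) = 146.368 g/mol, so wt% Mg = 44.235/146.368 × 100 = 30.22%.
M((Mg_0.56Fe_0.44)_3Al_2Si_3O_12) = 444.755 g/mol, so wt% Mg = 40.832/444.755 × 100 = 9.18%.
30.22 − 9.18 = 21.04 pp.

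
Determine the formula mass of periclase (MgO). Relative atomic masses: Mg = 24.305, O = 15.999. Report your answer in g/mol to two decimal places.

Mg: 1 × 24.305 = 24.3050
O: 1 × 15.999 = 15.9990
Summing the contributions gives the formula mass.

40.30 g/mol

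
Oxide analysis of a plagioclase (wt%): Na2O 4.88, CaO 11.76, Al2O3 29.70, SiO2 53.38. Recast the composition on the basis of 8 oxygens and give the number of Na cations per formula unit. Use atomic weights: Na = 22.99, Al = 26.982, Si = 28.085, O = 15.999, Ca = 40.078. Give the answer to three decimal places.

4.88 wt% Na2O ÷ 61.979 g/mol = 0.07874 mol, giving 0.15748 Na and 0.07874 O.
11.76 wt% CaO ÷ 56.077 g/mol = 0.20971 mol, giving 0.20971 Ca and 0.20971 O.
29.70 wt% Al2O3 ÷ 101.961 g/mol = 0.29129 mol, giving 0.58258 Al and 0.87387 O.
53.38 wt% SiO2 ÷ 60.083 g/mol = 0.88844 mol, giving 0.88844 Si and 1.77688 O.
Oxygen sums to 2.93920; scaling by 8/2.93920 = 2.72183 puts the formula on 8 O.
Na: 0.15748 × 2.72183 = 0.429 atoms per formula unit.

0.429 Na apfu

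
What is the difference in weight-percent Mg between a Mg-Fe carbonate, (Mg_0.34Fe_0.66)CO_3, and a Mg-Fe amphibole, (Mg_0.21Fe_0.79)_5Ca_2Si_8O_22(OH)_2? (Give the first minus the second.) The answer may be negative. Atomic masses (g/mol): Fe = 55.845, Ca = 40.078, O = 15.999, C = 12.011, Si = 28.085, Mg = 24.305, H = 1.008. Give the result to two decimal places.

First mineral: 8.264 g Mg in 105.129 g formula = 7.86 wt% Mg.
Second mineral: 25.520 g Mg in 936.936 g formula = 2.72 wt% Mg.
7.86% − 2.72% gives a difference of 5.14 percentage points.

5.14 percentage points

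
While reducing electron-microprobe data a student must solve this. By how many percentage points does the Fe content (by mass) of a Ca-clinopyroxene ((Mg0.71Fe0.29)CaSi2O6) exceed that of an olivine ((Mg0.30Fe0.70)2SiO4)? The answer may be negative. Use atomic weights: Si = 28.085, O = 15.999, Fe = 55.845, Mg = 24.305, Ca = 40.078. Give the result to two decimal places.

First mineral: 16.195 g Fe in 225.694 g formula = 7.18 wt% Fe.
Second mineral: 78.183 g Fe in 184.847 g formula = 42.30 wt% Fe.
7.18% − 42.30% gives a difference of -35.12 percentage points.

-35.12 percentage points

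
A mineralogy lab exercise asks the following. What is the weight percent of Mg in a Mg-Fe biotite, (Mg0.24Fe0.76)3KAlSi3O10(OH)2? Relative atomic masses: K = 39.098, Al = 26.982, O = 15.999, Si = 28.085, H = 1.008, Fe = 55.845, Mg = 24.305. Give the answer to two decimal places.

Molar mass of (Mg0.24Fe0.76)3KAlSi3O10(OH)2: 0.72*24.305 + 2.28*55.845 + 1*39.098 + 1*26.982 + 3*28.085 + 12*15.999 + 2*1.008 = 489.165 g/mol.
Mass of Mg per formula unit: 0.72 × 24.305 = 17.500 g.
Weight fraction Mg = 17.500 / 489.165 = 0.0358.

3.58 mass %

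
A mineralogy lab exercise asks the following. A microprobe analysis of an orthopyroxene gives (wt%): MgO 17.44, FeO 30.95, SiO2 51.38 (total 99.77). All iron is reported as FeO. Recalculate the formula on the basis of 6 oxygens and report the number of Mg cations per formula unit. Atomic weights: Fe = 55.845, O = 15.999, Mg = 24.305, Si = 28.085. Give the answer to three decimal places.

1.009 Mg apfu

MgO (M=40.304): mol = 0.43271; Mg = 0.43271, O = 0.43271.
FeO (M=71.844): mol = 0.43079; Fe = 0.43079, O = 0.43079.
SiO2 (M=60.083): mol = 0.85515; Si = 0.85515, O = 1.71030.
ΣO = 2.57380; factor = 6/ΣO = 2.33118.
Mg apfu = 0.43271 × 2.33118 = 1.009.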